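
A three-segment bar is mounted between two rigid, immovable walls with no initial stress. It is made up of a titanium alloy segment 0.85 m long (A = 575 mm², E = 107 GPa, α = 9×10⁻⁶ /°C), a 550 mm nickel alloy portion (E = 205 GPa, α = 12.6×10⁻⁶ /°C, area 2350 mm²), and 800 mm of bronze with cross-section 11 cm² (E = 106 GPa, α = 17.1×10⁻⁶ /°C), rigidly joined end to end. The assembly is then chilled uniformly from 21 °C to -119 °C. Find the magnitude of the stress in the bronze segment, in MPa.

Free thermal contraction of the whole bar: Σ αᵢΔT Lᵢ = 9×10⁻⁶×140×850 + 12.6×10⁻⁶×140×550 + 17.1×10⁻⁶×140×800 = 3.956 mm.
Since the ends are fixed, an axial force P builds up, equal in every segment, with P · Σ Lᵢ/(AᵢEᵢ) = δ_free.
Σ Lᵢ/(AᵢEᵢ) = 850/(575×107×10³) + 550/(2350×205×10³) + 800/(1100×106×10³) = 2.182×10⁻⁵ mm/N.
Hence P = δ_free / Σ(L/AE) = 3.956/2.182×10⁻⁵ = 181.3 kN (tensile).
σ_{bronze} = P / A = 181300 / 1100 = 164.8 MPa.

σ ≈ 165 MPa (tensile)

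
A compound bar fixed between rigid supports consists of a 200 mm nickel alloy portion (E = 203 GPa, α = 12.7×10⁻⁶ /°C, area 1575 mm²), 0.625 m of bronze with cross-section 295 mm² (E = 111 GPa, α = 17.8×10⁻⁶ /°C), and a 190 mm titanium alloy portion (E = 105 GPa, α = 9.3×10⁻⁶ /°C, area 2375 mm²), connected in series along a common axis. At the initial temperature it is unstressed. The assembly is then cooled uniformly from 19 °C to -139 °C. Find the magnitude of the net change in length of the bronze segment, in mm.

|ΔL| ≈ 0.515 mm

If the supports were absent, the total length change would be Σ αᵢΔT Lᵢ = 12.7×10⁻⁶×158×200 + 17.8×10⁻⁶×158×625 + 9.3×10⁻⁶×158×190 = 2.438 mm.
Since the ends are fixed, an axial force P builds up, equal in every segment, with P · Σ Lᵢ/(AᵢEᵢ) = δ_free.
Σ Lᵢ/(AᵢEᵢ) = 200/(1575×203×10³) + 625/(295×111×10³) + 190/(2375×105×10³) = 2.047×10⁻⁵ mm/N.
So P = 2.438 / 2.047×10⁻⁵ = 119.1 kN, tensile.
For the bronze segment, free thermal change = 17.8×10⁻⁶×158×625 = 1.758 mm and elastic change from P = 119100×625/(295×111×10³) = 2.273 mm; these oppose, so the net change is 0.515 mm (segment lengthens).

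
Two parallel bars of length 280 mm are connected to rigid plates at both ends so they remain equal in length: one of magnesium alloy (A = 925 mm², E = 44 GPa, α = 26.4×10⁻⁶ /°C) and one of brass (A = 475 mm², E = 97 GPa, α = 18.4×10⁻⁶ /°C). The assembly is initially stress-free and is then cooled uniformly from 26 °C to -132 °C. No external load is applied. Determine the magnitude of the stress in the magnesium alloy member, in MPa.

The magnesium alloy has the larger α, so on cooling it would change length more than the brass if both were free. The rigid plates force a common final length, so the magnesium alloy is put into tension and the brass into compression, with equal and opposite forces P (no external load).
Compatibility of the two members (thermal + elastic change equal): (α₁ − α₂)ΔT = P·[1/(A₁E₁) + 1/(A₂E₂)].
|α₁ − α₂|·ΔT = 8×10⁻⁶ × 158 = 0.001264.
1/(A₁E₁) + 1/(A₂E₂) = 1/(925×44×10³) + 1/(475×97×10³) = 4.627×10⁻⁸ N⁻¹.
P = 0.001264 / 4.627×10⁻⁸ = 27320 N = 27.32 kN.
σ_{magnesium alloy} = P/A₁ = 27320/925 = 29.53 MPa, tensile.

σ ≈ 29.5 MPa (tensile)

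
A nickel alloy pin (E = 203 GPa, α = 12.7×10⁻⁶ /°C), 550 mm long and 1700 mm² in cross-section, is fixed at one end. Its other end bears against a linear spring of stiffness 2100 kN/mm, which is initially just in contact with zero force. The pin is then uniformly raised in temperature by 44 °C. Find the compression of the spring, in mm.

The unrestrained thermal change is αΔT L = 12.7×10⁻⁶ × 44 × 550 = 0.3073 mm.
With a force P in the spring, the elastic change of the pin is PL/(AE) and that of the spring is P/k; compatibility requires their sum to equal δ_free.
So P = δ_free / [L/(AE) + 1/k] = 0.3073 / [ 550/(1700×203×10³) + 1/(2100×10³) ].
P = 0.3073 / 2.07×10⁻⁶ = 148500 N.
Spring compression = P/k = 148500/(2100×10³) = 0.0707 mm.

δ ≈ 0.0707 mm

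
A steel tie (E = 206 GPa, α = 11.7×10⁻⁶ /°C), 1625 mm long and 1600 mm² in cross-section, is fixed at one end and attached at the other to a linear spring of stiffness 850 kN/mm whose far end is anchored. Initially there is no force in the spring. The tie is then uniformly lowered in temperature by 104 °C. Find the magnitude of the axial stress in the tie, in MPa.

Free thermal contraction: δ_free = αΔT L = 11.7×10⁻⁶ × 104 × 1625 = 1.977 mm.
Let P be the tensile force in the spring. The tie extends elastically by PL/(AE) and the spring stretches by P/k; together these equal δ_free.
So P = δ_free / [L/(AE) + 1/k] = 1.977 / [ 1625/(1600×206×10³) + 1/(850×10³) ].
P = 1.977 / 6.107×10⁻⁶ = 323800 N.
σ = P/A = 323800/1600 = 202.4 MPa.

σ ≈ 202 MPa (tensile)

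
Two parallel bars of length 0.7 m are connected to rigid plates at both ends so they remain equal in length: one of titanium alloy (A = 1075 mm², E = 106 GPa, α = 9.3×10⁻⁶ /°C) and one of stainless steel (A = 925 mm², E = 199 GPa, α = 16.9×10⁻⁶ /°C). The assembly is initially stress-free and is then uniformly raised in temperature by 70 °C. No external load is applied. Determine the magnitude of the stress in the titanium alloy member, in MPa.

σ ≈ 34.8 MPa (tensile)

The stainless steel has the larger α, so on heating it would change length more than the titanium alloy if both were free. The rigid plates force a common final length, so the stainless steel is put into compression and the titanium alloy into tension, with equal and opposite forces P (no external load).
Compatibility of the two members (thermal + elastic change equal): (α₁ − α₂)ΔT = P·[1/(A₁E₁) + 1/(A₂E₂)].
|α₁ − α₂|·ΔT = 7.6×10⁻⁶ × 70 = 0.000532.
1/(A₁E₁) + 1/(A₂E₂) = 1/(1075×106×10³) + 1/(925×199×10³) = 1.421×10⁻⁸ N⁻¹.
So P = 0.000532 / 1.421×10⁻⁸ = 37.44 kN.
σ_{titanium alloy} = P/A₁ = 37440/1075 = 34.83 MPa, tensile.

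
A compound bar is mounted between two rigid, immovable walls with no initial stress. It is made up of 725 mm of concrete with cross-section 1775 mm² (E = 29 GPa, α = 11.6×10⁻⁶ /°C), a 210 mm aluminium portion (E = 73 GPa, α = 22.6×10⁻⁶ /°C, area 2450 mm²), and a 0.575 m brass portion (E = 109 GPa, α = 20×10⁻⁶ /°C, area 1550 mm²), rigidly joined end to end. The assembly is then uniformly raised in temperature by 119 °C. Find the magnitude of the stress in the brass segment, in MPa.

Free thermal expansion of the whole bar: Σ αᵢΔT Lᵢ = 11.6×10⁻⁶×119×725 + 22.6×10⁻⁶×119×210 + 20×10⁻⁶×119×575 = 2.934 mm.
The rigid supports impose zero overall length change; the single axial force P common to all segments must satisfy P Σ Lᵢ/(AᵢEᵢ) = δ_free.
Σ Lᵢ/(AᵢEᵢ) = 725/(1775×29×10³) + 210/(2450×73×10³) + 575/(1550×109×10³) = 1.866×10⁻⁵ mm/N.
Hence P = δ_free / Σ(L/AE) = 2.934/1.866×10⁻⁵ = 157.2 kN (compressive).
σ_{brass} = P / A = 157200 / 1550 = 101.4 MPa.

σ ≈ 101 MPa (compressive)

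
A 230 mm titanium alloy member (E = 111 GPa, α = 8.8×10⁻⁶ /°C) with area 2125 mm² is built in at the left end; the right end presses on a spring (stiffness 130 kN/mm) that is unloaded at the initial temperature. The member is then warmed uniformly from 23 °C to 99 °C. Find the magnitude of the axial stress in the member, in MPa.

If the spring were absent the member would lengthen by αΔT L = 8.8×10⁻⁶ × 76 × 230 = 0.1538 mm.
With a force P in the spring, the elastic change of the member is PL/(AE) and that of the spring is P/k; compatibility requires their sum to equal δ_free.
P [ L/(AE) + 1/k ] = δ_free → P [ 230/(2125×111×10³) + 1/(130×10³) ] = 0.1538.
P = 0.1538 / 8.667×10⁻⁶ = 17750 N.
σ = P/A = 17750/2125 = 8.352 MPa.

σ ≈ 8.35 MPa (compressive)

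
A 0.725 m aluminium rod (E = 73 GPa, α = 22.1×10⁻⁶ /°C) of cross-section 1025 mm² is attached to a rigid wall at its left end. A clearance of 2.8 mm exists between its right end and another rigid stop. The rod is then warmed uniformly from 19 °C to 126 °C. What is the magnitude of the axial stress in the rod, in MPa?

Free thermal elongation = αΔT L = 22.1×10⁻⁶ × 107 × 725 = 1.714 mm.
This is smaller than the 2.8 mm clearance, so the rod expands freely without reaching the stop — the stress is zero.

σ ≈ 0 MPa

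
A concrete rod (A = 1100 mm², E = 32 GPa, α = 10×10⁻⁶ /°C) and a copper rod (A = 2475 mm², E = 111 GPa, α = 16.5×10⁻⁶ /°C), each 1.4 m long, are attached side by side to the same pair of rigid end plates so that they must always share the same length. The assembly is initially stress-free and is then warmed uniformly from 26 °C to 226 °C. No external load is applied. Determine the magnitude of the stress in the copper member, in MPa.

Equilibrium of a rigid end plate with no external load gives equal and opposite internal forces ±P in the two members. Since α_{copper} > α_{concrete}, heating drives the copper into compression and the concrete into tension.
Compatibility of the two members (thermal + elastic change equal): (α₁ − α₂)ΔT = P·[1/(A₁E₁) + 1/(A₂E₂)].
|α₁ − α₂|·ΔT = 6.5×10⁻⁶ × 200 = 0.0013.
1/(A₁E₁) + 1/(A₂E₂) = 1/(1100×32×10³) + 1/(2475×111×10³) = 3.205×10⁻⁸ N⁻¹.
So P = 0.0013 / 3.205×10⁻⁸ = 40.56 kN.
σ_{copper} = P/A₂ = 40560/2475 = 16.39 MPa, compressive.

σ ≈ 16.4 MPa (compressive)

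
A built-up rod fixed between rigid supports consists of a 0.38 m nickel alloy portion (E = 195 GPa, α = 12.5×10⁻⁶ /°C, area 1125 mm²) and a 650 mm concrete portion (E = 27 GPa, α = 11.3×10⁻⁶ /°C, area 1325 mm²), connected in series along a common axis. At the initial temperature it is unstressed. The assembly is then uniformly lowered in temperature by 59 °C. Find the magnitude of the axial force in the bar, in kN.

With the walls removed the bar would change length by δ_free = Σ αᵢΔT Lᵢ = 12.5×10⁻⁶×59×380 + 11.3×10⁻⁶×59×650 = 0.7136 mm.
The walls prevent any net length change, so an axial force P (same in every segment) develops. Compatibility: P · Σ Lᵢ/(AᵢEᵢ) = δ_free.
The series flexibility is Σ Lᵢ/(AᵢEᵢ) = 380/(1125×195×10³) + 650/(1325×27×10³) = 1.99×10⁻⁵ mm/N.
P = 0.7136 / 1.99×10⁻⁵ = 35860 N = 35.86 kN, tensile.

P ≈ 35.9 kN (tensile)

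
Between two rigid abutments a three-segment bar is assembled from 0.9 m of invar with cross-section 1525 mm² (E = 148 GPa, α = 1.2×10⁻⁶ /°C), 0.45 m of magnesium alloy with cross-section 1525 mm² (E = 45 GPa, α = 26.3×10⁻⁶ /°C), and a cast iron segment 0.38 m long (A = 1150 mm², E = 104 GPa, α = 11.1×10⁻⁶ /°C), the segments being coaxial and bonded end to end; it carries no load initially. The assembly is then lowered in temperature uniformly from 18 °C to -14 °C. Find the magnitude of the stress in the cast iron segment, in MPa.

Free thermal contraction of the whole bar: Σ αᵢΔT Lᵢ = 1.2×10⁻⁶×32×900 + 26.3×10⁻⁶×32×450 + 11.1×10⁻⁶×32×380 = 0.5483 mm.
Since the ends are fixed, an axial force P builds up, equal in every segment, with P · Σ Lᵢ/(AᵢEᵢ) = δ_free.
The series flexibility is Σ Lᵢ/(AᵢEᵢ) = 900/(1525×148×10³) + 450/(1525×45×10³) + 380/(1150×104×10³) = 1.372×10⁻⁵ mm/N.
Hence P = δ_free / Σ(L/AE) = 0.5483/1.372×10⁻⁵ = 39.95 kN (tensile).
σ_{cast iron} = P / A = 39950 / 1150 = 34.74 MPa.

σ ≈ 34.7 MPa (tensile)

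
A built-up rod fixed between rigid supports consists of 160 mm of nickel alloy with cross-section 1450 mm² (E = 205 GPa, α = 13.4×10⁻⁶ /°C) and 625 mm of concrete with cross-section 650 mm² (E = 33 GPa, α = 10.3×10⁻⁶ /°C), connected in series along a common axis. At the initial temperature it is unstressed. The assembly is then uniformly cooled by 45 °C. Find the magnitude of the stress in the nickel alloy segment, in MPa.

σ ≈ 8.97 MPa (tensile)

With the walls removed the bar would change length by δ_free = Σ αᵢΔT Lᵢ = 13.4×10⁻⁶×45×160 + 10.3×10⁻⁶×45×625 = 0.3862 mm.
Since the ends are fixed, an axial force P builds up, equal in every segment, with P · Σ Lᵢ/(AᵢEᵢ) = δ_free.
The series flexibility is Σ Lᵢ/(AᵢEᵢ) = 160/(1450×205×10³) + 625/(650×33×10³) = 2.968×10⁻⁵ mm/N.
P = 0.3862 / 2.968×10⁻⁵ = 13010 N = 13.01 kN, tensile.
σ_{nickel alloy} = P / A = 13010 / 1450 = 8.974 MPa.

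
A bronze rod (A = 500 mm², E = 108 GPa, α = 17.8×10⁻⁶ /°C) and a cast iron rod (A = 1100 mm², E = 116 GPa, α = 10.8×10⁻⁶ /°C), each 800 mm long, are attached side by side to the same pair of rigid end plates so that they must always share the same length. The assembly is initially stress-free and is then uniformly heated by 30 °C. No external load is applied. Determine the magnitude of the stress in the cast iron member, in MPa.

σ ≈ 7.24 MPa (tensile)

Equilibrium of a rigid end plate with no external load gives equal and opposite internal forces ±P in the two members. Since α_{bronze} > α_{cast iron}, heating drives the bronze into compression and the cast iron into tension.
Equating the net (thermal + elastic) strains gives |α₁ − α₂|·ΔT = P·[1/(A₁E₁) + 1/(A₂E₂)].
|α₁ − α₂|·ΔT = 7×10⁻⁶ × 30 = 0.00021.
1/(A₁E₁) + 1/(A₂E₂) = 1/(500×108×10³) + 1/(1100×116×10³) = 2.636×10⁻⁸ N⁻¹.
So P = 0.00021 / 2.636×10⁻⁸ = 7.968 kN.
σ_{cast iron} = P/A₂ = 7968/1100 = 7.244 MPa, tensile.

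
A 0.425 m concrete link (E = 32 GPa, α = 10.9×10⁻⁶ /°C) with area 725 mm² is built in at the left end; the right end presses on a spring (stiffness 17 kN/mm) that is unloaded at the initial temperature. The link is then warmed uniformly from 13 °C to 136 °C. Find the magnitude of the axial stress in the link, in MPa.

σ ≈ 10.2 MPa (compressive)

If the spring were absent the link would lengthen by αΔT L = 10.9×10⁻⁶ × 123 × 425 = 0.5698 mm.
With a force P in the spring, the elastic change of the link is PL/(AE) and that of the spring is P/k; compatibility requires their sum to equal δ_free.
P [ L/(AE) + 1/k ] = δ_free → P [ 425/(725×32×10³) + 1/(17×10³) ] = 0.5698.
P = 0.5698 / 7.714×10⁻⁵ = 7386 N.
σ = P/A = 7386/725 = 10.19 MPa.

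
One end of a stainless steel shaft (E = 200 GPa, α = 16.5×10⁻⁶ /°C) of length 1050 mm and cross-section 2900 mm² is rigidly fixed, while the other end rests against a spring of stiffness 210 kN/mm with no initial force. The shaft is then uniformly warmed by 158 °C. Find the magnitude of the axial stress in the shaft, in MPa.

σ ≈ 144 MPa (compressive)

Free thermal expansion: δ_free = αΔT L = 16.5×10⁻⁶ × 158 × 1050 = 2.737 mm.
Let P be the compressive force at the spring. The shaft shortens elastically by PL/(AE) and the spring compresses by P/k; together these equal δ_free.
P [ L/(AE) + 1/k ] = δ_free → P [ 1050/(2900×200×10³) + 1/(210×10³) ] = 2.737.
P = 2.737 / 6.572×10⁻⁶ = 416500 N.
σ = P/A = 416500/2900 = 143.6 MPa.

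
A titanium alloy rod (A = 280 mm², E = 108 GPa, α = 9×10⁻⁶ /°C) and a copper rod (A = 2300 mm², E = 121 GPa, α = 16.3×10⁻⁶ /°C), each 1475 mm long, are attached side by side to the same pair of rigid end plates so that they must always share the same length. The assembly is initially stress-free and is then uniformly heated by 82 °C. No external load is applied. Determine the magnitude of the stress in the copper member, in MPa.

σ ≈ 7.1 MPa (compressive)

Both members must finish at the same length. With the larger α, the copper tends to over-expand; the plates restrain it, putting the copper in compression and the titanium alloy in tension. With no external load the two internal forces are equal and opposite, magnitude P.
Equating the net (thermal + elastic) strains gives |α₁ − α₂|·ΔT = P·[1/(A₁E₁) + 1/(A₂E₂)].
|α₁ − α₂|·ΔT = 7.3×10⁻⁶ × 82 = 0.0005986.
1/(A₁E₁) + 1/(A₂E₂) = 1/(280×108×10³) + 1/(2300×121×10³) = 3.666×10⁻⁸ N⁻¹.
So P = 0.0005986 / 3.666×10⁻⁸ = 16.33 kN.
σ_{copper} = P/A₂ = 16330/2300 = 7.099 MPa, compressive.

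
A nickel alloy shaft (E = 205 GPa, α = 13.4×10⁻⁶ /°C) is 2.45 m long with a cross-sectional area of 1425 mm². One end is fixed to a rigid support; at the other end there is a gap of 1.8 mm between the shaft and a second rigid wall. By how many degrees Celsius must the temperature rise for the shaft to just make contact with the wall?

ΔT ≈ 54.8 °C

The gap closes when αΔT L = 1.8 mm, since the shaft is still unstressed at that instant.
So ΔT = g/(αL) = 1.8/(13.4×10⁻⁶ × 2450) = 54.83 °C.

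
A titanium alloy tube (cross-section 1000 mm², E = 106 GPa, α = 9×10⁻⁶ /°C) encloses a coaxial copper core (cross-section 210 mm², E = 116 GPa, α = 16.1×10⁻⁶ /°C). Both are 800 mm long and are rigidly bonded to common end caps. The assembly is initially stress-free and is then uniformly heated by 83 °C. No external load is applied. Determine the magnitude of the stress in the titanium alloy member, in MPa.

The copper has the larger α, so on heating it would change length more than the titanium alloy if both were free. The rigid plates force a common final length, so the copper is put into compression and the titanium alloy into tension, with equal and opposite forces P (no external load).
Compatibility of the two members (thermal + elastic change equal): (α₁ − α₂)ΔT = P·[1/(A₁E₁) + 1/(A₂E₂)].
|α₁ − α₂|·ΔT = 7.1×10⁻⁶ × 83 = 0.0005893.
1/(A₁E₁) + 1/(A₂E₂) = 1/(1000×106×10³) + 1/(210×116×10³) = 5.048×10⁻⁸ N⁻¹.
So P = 0.0005893 / 5.048×10⁻⁸ = 11.67 kN.
σ_{titanium alloy} = P/A₁ = 11670/1000 = 11.67 MPa, tensile.

σ ≈ 11.7 MPa (tensile)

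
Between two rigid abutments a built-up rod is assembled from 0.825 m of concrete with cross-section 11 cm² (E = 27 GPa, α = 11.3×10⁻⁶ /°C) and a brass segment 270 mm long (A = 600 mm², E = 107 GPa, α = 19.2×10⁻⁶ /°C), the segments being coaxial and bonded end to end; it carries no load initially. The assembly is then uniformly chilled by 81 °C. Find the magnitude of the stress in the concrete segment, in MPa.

σ ≈ 33.4 MPa (tensile)

If the supports were absent, the total length change would be Σ αᵢΔT Lᵢ = 11.3×10⁻⁶×81×825 + 19.2×10⁻⁶×81×270 = 1.175 mm.
Since the ends are fixed, an axial force P builds up, equal in every segment, with P · Σ Lᵢ/(AᵢEᵢ) = δ_free.
The series flexibility is Σ Lᵢ/(AᵢEᵢ) = 825/(1100×27×10³) + 270/(600×107×10³) = 3.198×10⁻⁵ mm/N.
Hence P = δ_free / Σ(L/AE) = 1.175/3.198×10⁻⁵ = 36.74 kN (tensile).
σ_{concrete} = P / A = 36740 / 1100 = 33.4 MPa.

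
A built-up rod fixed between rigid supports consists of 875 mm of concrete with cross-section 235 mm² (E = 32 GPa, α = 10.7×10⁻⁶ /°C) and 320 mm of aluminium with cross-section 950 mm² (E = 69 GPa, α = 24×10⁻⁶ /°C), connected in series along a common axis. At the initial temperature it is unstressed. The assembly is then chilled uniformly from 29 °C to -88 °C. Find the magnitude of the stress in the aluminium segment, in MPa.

If the supports were absent, the total length change would be Σ αᵢΔT Lᵢ = 10.7×10⁻⁶×117×875 + 24×10⁻⁶×117×320 = 1.994 mm.
The walls prevent any net length change, so an axial force P (same in every segment) develops. Compatibility: P · Σ Lᵢ/(AᵢEᵢ) = δ_free.
Σ Lᵢ/(AᵢEᵢ) = 875/(235×32×10³) + 320/(950×69×10³) = 0.0001212 mm/N.
P = 1.994 / 0.0001212 = 16450 N = 16.45 kN, tensile.
σ_{aluminium} = P / A = 16450 / 950 = 17.31 MPa.

σ ≈ 17.3 MPa (tensile)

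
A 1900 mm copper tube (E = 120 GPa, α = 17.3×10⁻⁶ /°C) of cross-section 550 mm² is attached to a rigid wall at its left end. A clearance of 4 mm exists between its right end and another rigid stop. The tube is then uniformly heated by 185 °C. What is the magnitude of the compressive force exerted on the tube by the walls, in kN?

Unrestrained expansion: δ_free = αΔT L = 17.3×10⁻⁶ × 185 × 1900 = 6.081 mm.
After closing the 4 mm clearance, 6.081 − 4 = 2.081 mm of expansion remains to be suppressed by the wall.
That suppressed elongation corresponds to σ = E·Δ/L = 120×10³ × 2.081/1900 = 131.4 MPa.
Force on the wall = σA = 131.4 × 550 mm² = 72.29 kN.

P ≈ 72.3 kN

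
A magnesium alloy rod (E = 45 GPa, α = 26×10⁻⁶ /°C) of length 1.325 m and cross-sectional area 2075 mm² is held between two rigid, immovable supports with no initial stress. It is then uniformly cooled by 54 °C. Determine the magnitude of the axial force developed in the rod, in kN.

With zero net strain, σ = E·αΔT = 45 GPa × 26×10⁻⁶ × 54 = 63.18 MPa.
P = AEαΔT = 2075 × 45×10³ × 26×10⁻⁶ × 54 = 131.1 kN (tensile).

P ≈ 131 kN (tensile)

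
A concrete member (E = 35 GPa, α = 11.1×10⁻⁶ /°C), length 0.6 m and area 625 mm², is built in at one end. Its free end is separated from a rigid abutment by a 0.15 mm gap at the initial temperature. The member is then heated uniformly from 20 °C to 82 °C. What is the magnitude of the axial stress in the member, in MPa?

Free thermal elongation = αΔT L = 11.1×10⁻⁶ × 62 × 600 = 0.4129 mm.
This exceeds the 0.15 mm gap, so the wall pushes back. The portion of expansion that must be recovered elastically is δ_free − gap = 0.4129 − 0.15 = 0.2629 mm.
So σ = E(δ_free − g)/L = 35×10³ × 0.2629/600 = 15.34 MPa.

σ ≈ 15.3 MPa (compressive)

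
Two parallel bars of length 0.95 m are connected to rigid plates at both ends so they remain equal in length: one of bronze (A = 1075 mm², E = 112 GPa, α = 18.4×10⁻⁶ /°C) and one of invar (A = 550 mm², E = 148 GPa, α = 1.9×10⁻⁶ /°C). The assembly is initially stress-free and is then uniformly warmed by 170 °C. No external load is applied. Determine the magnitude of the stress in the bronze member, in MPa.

σ ≈ 127 MPa (compressive)

The bronze has the larger α, so on heating it would change length more than the invar if both were free. The rigid plates force a common final length, so the bronze is put into compression and the invar into tension, with equal and opposite forces P (no external load).
Equating the net (thermal + elastic) strains gives |α₁ − α₂|·ΔT = P·[1/(A₁E₁) + 1/(A₂E₂)].
|α₁ − α₂|·ΔT = 16.5×10⁻⁶ × 170 = 0.002805.
1/(A₁E₁) + 1/(A₂E₂) = 1/(1075×112×10³) + 1/(550×148×10³) = 2.059×10⁻⁸ N⁻¹.
So P = 0.002805 / 2.059×10⁻⁸ = 136.2 kN.
σ_{bronze} = P/A₁ = 136200/1075 = 126.7 MPa, compressive.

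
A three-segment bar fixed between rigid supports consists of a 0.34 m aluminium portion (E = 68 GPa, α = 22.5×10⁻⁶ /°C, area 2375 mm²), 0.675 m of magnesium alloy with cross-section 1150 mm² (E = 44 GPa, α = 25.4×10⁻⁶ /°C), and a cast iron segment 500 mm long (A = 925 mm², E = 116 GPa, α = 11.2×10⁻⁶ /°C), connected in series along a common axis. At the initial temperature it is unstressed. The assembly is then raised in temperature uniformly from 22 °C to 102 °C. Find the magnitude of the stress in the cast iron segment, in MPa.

If the supports were absent, the total length change would be Σ αᵢΔT Lᵢ = 22.5×10⁻⁶×80×340 + 25.4×10⁻⁶×80×675 + 11.2×10⁻⁶×80×500 = 2.432 mm.
The walls prevent any net length change, so an axial force P (same in every segment) develops. Compatibility: P · Σ Lᵢ/(AᵢEᵢ) = δ_free.
Σ Lᵢ/(AᵢEᵢ) = 340/(2375×68×10³) + 675/(1150×44×10³) + 500/(925×116×10³) = 2.011×10⁻⁵ mm/N.
P = 2.432 / 2.011×10⁻⁵ = 120900 N = 120.9 kN, compressive.
σ_{cast iron} = P / A = 120900 / 925 = 130.8 MPa.

σ ≈ 131 MPa (compressive)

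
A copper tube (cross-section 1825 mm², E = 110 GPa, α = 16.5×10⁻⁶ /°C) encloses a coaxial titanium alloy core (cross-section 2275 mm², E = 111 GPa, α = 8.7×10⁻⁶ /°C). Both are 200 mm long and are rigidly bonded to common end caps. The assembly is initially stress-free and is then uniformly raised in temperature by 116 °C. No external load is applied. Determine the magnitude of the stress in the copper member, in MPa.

Equilibrium of a rigid end plate with no external load gives equal and opposite internal forces ±P in the two members. Since α_{copper} > α_{titanium alloy}, heating drives the copper into compression and the titanium alloy into tension.
Setting the final lengths equal and cancelling L: (α₁ − α₂)ΔT = P/(A₁E₁) + P/(A₂E₂).
|α₁ − α₂|·ΔT = 7.8×10⁻⁶ × 116 = 0.0009048.
1/(A₁E₁) + 1/(A₂E₂) = 1/(1825×110×10³) + 1/(2275×111×10³) = 8.941×10⁻⁹ N⁻¹.
P = 0.0009048 / 8.941×10⁻⁹ = 101200 N = 101.2 kN.
σ_{copper} = P/A₁ = 101200/1825 = 55.45 MPa, compressive.

σ ≈ 55.4 MPa (compressive)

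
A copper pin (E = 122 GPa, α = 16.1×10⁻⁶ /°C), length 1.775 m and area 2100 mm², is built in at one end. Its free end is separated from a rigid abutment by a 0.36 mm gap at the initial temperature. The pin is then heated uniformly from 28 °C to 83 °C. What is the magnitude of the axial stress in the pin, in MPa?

σ ≈ 83.3 MPa (compressive)

Free thermal elongation = αΔT L = 16.1×10⁻⁶ × 55 × 1775 = 1.572 mm.
The gap closes (δ_free > 0.36 mm) and the wall then resists a further 1.572 − 0.36 = 1.212 mm of expansion.
So σ = E(δ_free − g)/L = 122×10³ × 1.212/1775 = 83.29 MPa.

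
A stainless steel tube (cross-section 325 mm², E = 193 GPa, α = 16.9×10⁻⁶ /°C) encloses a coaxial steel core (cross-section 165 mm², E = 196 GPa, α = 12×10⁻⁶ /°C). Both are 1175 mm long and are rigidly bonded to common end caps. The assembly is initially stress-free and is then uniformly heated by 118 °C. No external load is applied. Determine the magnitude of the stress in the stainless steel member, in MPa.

Both members must finish at the same length. With the larger α, the stainless steel tends to over-expand; the plates restrain it, putting the stainless steel in compression and the steel in tension. With no external load the two internal forces are equal and opposite, magnitude P.
Equating the net (thermal + elastic) strains gives |α₁ − α₂|·ΔT = P·[1/(A₁E₁) + 1/(A₂E₂)].
|α₁ − α₂|·ΔT = 4.9×10⁻⁶ × 118 = 0.0005782.
1/(A₁E₁) + 1/(A₂E₂) = 1/(325×193×10³) + 1/(165×196×10³) = 4.686×10⁻⁸ N⁻¹.
P = 0.0005782 / 4.686×10⁻⁸ = 12340 N = 12.34 kN.
σ_{stainless steel} = P/A₁ = 12340/325 = 37.96 MPa, compressive.

σ ≈ 38 MPa (compressive)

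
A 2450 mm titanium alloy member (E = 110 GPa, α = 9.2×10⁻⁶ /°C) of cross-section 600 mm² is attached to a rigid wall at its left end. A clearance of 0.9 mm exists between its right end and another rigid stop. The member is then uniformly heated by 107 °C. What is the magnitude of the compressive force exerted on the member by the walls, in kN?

If the wall were absent the member would grow by αΔT L = 9.2×10⁻⁶ × 107 × 2450 = 2.412 mm.
This exceeds the 0.9 mm gap, so the wall pushes back. The portion of expansion that must be recovered elastically is δ_free − gap = 2.412 − 0.9 = 1.512 mm.
So σ = E(δ_free − g)/L = 110×10³ × 1.512/2450 = 67.88 MPa.
Force on the wall = σA = 67.88 × 600 mm² = 40.73 kN.

P ≈ 40.7 kN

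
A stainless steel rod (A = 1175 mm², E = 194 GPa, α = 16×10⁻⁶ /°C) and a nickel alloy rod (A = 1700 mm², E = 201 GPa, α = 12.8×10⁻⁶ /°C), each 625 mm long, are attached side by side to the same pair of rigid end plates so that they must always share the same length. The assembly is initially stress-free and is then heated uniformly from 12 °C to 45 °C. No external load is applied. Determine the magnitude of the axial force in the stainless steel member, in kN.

P ≈ 14.4 kN (compressive in the stainless steel)

Equilibrium of a rigid end plate with no external load gives equal and opposite internal forces ±P in the two members. Since α_{stainless steel} > α_{nickel alloy}, heating drives the stainless steel into compression and the nickel alloy into tension.
Compatibility of the two members (thermal + elastic change equal): (α₁ − α₂)ΔT = P·[1/(A₁E₁) + 1/(A₂E₂)].
|α₁ − α₂|·ΔT = 3.2×10⁻⁶ × 33 = 0.0001056.
1/(A₁E₁) + 1/(A₂E₂) = 1/(1175×194×10³) + 1/(1700×201×10³) = 7.313×10⁻⁹ N⁻¹.
P = 0.0001056 / 7.313×10⁻⁹ = 14440 N = 14.44 kN.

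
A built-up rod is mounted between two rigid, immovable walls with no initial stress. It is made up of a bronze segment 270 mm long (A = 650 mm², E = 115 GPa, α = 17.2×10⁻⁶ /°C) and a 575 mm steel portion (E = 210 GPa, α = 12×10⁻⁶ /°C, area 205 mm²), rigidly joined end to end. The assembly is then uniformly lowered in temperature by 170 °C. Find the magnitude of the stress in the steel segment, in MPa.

σ ≈ 564 MPa (tensile)

If the supports were absent, the total length change would be Σ αᵢΔT Lᵢ = 17.2×10⁻⁶×170×270 + 12×10⁻⁶×170×575 = 1.962 mm.
Since the ends are fixed, an axial force P builds up, equal in every segment, with P · Σ Lᵢ/(AᵢEᵢ) = δ_free.
Σ Lᵢ/(AᵢEᵢ) = 270/(650×115×10³) + 575/(205×210×10³) = 1.697×10⁻⁵ mm/N.
So P = 1.962 / 1.697×10⁻⁵ = 115.7 kN, tensile.
σ_{steel} = P / A = 115700 / 205 = 564.2 MPa.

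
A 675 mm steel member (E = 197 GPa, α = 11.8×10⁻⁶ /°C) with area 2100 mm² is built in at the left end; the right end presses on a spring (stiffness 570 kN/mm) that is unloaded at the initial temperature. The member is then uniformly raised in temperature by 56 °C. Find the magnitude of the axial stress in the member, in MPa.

σ ≈ 62.7 MPa (compressive)

If the spring were absent the member would lengthen by αΔT L = 11.8×10⁻⁶ × 56 × 675 = 0.446 mm.
With a force P in the spring, the elastic change of the member is PL/(AE) and that of the spring is P/k; compatibility requires their sum to equal δ_free.
So P = δ_free / [L/(AE) + 1/k] = 0.446 / [ 675/(2100×197×10³) + 1/(570×10³) ].
P = 0.446 / 3.386×10⁻⁶ = 131700 N.
σ = P/A = 131700/2100 = 62.73 MPa.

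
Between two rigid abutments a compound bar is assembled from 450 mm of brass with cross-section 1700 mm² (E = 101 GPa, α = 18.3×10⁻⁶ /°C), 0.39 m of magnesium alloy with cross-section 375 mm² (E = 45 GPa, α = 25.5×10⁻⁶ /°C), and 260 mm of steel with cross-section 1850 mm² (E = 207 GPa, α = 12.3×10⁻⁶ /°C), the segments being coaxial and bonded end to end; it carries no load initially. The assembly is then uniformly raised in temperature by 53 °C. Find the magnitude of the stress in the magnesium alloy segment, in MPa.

If the supports were absent, the total length change would be Σ αᵢΔT Lᵢ = 18.3×10⁻⁶×53×450 + 25.5×10⁻⁶×53×390 + 12.3×10⁻⁶×53×260 = 1.133 mm.
Since the ends are fixed, an axial force P builds up, equal in every segment, with P · Σ Lᵢ/(AᵢEᵢ) = δ_free.
Σ Lᵢ/(AᵢEᵢ) = 450/(1700×101×10³) + 390/(375×45×10³) + 260/(1850×207×10³) = 2.641×10⁻⁵ mm/N.
Hence P = δ_free / Σ(L/AE) = 1.133/2.641×10⁻⁵ = 42.9 kN (compressive).
σ_{magnesium alloy} = P / A = 42900 / 375 = 114.4 MPa.

σ ≈ 114 MPa (compressive)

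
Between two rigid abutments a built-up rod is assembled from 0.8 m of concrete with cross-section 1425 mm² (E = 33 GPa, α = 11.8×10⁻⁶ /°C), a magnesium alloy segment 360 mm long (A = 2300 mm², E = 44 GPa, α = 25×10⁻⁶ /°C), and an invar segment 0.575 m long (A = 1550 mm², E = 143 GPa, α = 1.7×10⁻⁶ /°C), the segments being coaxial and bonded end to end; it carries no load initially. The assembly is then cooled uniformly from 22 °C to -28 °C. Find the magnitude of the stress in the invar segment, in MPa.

With the walls removed the bar would change length by δ_free = Σ αᵢΔT Lᵢ = 11.8×10⁻⁶×50×800 + 25×10⁻⁶×50×360 + 1.7×10⁻⁶×50×575 = 0.9709 mm.
Since the ends are fixed, an axial force P builds up, equal in every segment, with P · Σ Lᵢ/(AᵢEᵢ) = δ_free.
The series flexibility is Σ Lᵢ/(AᵢEᵢ) = 800/(1425×33×10³) + 360/(2300×44×10³) + 575/(1550×143×10³) = 2.316×10⁻⁵ mm/N.
P = 0.9709 / 2.316×10⁻⁵ = 41910 N = 41.91 kN, tensile.
σ_{invar} = P / A = 41910 / 1550 = 27.04 MPa.

σ ≈ 27 MPa (tensile)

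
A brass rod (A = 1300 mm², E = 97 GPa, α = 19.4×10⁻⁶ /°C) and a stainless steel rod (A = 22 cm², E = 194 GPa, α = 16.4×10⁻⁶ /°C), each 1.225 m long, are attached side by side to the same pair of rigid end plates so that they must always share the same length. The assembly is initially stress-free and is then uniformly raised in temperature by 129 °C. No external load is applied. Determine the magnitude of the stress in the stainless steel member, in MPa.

σ ≈ 17.1 MPa (tensile)

Both members must finish at the same length. With the larger α, the brass tends to over-expand; the plates restrain it, putting the brass in compression and the stainless steel in tension. With no external load the two internal forces are equal and opposite, magnitude P.
Compatibility of the two members (thermal + elastic change equal): (α₁ − α₂)ΔT = P·[1/(A₁E₁) + 1/(A₂E₂)].
|α₁ − α₂|·ΔT = 3×10⁻⁶ × 129 = 0.000387.
1/(A₁E₁) + 1/(A₂E₂) = 1/(1300×97×10³) + 1/(2200×194×10³) = 1.027×10⁻⁸ N⁻¹.
So P = 0.000387 / 1.027×10⁻⁸ = 37.67 kN.
σ_{stainless steel} = P/A₂ = 37670/2200 = 17.12 MPa, tensile.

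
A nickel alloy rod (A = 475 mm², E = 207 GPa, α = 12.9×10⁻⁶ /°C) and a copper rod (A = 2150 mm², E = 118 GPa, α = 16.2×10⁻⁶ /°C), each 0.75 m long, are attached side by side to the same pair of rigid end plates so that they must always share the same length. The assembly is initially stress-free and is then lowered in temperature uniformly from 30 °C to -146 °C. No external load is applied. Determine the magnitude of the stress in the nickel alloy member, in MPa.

σ ≈ 86.6 MPa (compressive)

Equilibrium of a rigid end plate with no external load gives equal and opposite internal forces ±P in the two members. Since α_{copper} > α_{nickel alloy}, cooling drives the copper into tension and the nickel alloy into compression.
Compatibility of the two members (thermal + elastic change equal): (α₁ − α₂)ΔT = P·[1/(A₁E₁) + 1/(A₂E₂)].
|α₁ − α₂|·ΔT = 3.3×10⁻⁶ × 176 = 0.0005808.
1/(A₁E₁) + 1/(A₂E₂) = 1/(475×207×10³) + 1/(2150×118×10³) = 1.411×10⁻⁸ N⁻¹.
P = 0.0005808 / 1.411×10⁻⁸ = 41160 N = 41.16 kN.
σ_{nickel alloy} = P/A₁ = 41160/475 = 86.65 MPa, compressive.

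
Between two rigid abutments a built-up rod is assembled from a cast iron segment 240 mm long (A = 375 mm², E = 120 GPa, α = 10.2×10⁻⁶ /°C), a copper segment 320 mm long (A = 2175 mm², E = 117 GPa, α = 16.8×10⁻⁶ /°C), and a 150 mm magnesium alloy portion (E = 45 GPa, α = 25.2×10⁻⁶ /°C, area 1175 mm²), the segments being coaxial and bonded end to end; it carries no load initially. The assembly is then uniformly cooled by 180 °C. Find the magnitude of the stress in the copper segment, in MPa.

σ ≈ 102 MPa (tensile)

Free thermal contraction of the whole bar: Σ αᵢΔT Lᵢ = 10.2×10⁻⁶×180×240 + 16.8×10⁻⁶×180×320 + 25.2×10⁻⁶×180×150 = 2.089 mm.
Since the ends are fixed, an axial force P builds up, equal in every segment, with P · Σ Lᵢ/(AᵢEᵢ) = δ_free.
The series flexibility is Σ Lᵢ/(AᵢEᵢ) = 240/(375×120×10³) + 320/(2175×117×10³) + 150/(1175×45×10³) = 9.428×10⁻⁶ mm/N.
P = 2.089 / 9.428×10⁻⁶ = 221600 N = 221.6 kN, tensile.
σ_{copper} = P / A = 221600 / 2175 = 101.9 MPa.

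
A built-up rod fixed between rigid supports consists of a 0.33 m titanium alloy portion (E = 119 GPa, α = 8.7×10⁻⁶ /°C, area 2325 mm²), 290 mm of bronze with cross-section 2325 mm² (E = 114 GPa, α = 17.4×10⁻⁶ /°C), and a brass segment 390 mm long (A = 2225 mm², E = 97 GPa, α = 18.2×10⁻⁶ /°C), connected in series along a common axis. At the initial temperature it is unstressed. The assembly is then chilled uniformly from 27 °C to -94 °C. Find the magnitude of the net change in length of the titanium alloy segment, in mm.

If the supports were absent, the total length change would be Σ αᵢΔT Lᵢ = 8.7×10⁻⁶×121×330 + 17.4×10⁻⁶×121×290 + 18.2×10⁻⁶×121×390 = 1.817 mm.
Since the ends are fixed, an axial force P builds up, equal in every segment, with P · Σ Lᵢ/(AᵢEᵢ) = δ_free.
The series flexibility is Σ Lᵢ/(AᵢEᵢ) = 330/(2325×119×10³) + 290/(2325×114×10³) + 390/(2225×97×10³) = 4.094×10⁻⁶ mm/N.
P = 1.817 / 4.094×10⁻⁶ = 443800 N = 443.8 kN, tensile.
For the titanium alloy segment, free thermal change = 8.7×10⁻⁶×121×330 = 0.3474 mm and elastic change from P = 443800×330/(2325×119×10³) = 0.5293 mm; these oppose, so the net change is 0.182 mm (segment lengthens).

|ΔL| ≈ 0.182 mm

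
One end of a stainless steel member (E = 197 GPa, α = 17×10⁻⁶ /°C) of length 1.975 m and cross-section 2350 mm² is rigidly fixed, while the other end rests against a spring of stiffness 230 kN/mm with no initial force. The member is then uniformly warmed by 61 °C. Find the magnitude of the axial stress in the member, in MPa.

σ ≈ 101 MPa (compressive)

The unrestrained thermal change is αΔT L = 17×10⁻⁶ × 61 × 1975 = 2.048 mm.
With a force P in the spring, the elastic change of the member is PL/(AE) and that of the spring is P/k; compatibility requires their sum to equal δ_free.
So P = δ_free / [L/(AE) + 1/k] = 2.048 / [ 1975/(2350×197×10³) + 1/(230×10³) ].
P = 2.048 / 8.614×10⁻⁶ = 237800 N.
σ = P/A = 237800/2350 = 101.2 MPa.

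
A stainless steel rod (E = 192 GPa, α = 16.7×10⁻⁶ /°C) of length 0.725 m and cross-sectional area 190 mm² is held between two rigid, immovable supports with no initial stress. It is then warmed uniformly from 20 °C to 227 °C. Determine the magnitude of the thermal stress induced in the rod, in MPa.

σ ≈ 664 MPa (compressive)

With length fixed, the mechanical strain must cancel the thermal strain αΔT = 16.7×10⁻⁶ × 207 = 3456.9×10⁻⁶.
Hence σ = E·αΔT = 192×10³ × 3456.9×10⁻⁶ = 663.7 MPa, compressive.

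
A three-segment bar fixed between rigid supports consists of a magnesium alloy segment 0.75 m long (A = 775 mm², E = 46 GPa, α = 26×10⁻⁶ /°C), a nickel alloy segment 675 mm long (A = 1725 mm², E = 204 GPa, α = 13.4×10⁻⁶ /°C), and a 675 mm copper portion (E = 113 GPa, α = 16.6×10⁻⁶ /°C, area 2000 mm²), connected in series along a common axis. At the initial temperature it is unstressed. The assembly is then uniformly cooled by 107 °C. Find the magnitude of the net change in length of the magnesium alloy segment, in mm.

|ΔL| ≈ 1.36 mm

With the walls removed the bar would change length by δ_free = Σ αᵢΔT Lᵢ = 26×10⁻⁶×107×750 + 13.4×10⁻⁶×107×675 + 16.6×10⁻⁶×107×675 = 4.253 mm.
The rigid supports impose zero overall length change; the single axial force P common to all segments must satisfy P Σ Lᵢ/(AᵢEᵢ) = δ_free.
The series flexibility is Σ Lᵢ/(AᵢEᵢ) = 750/(775×46×10³) + 675/(1725×204×10³) + 675/(2000×113×10³) = 2.594×10⁻⁵ mm/N.
P = 4.253 / 2.594×10⁻⁵ = 163900 N = 163.9 kN, tensile.
For the magnesium alloy segment, free thermal change = 26×10⁻⁶×107×750 = 2.087 mm and elastic change from P = 163900×750/(775×46×10³) = 3.449 mm; these oppose, so the net change is 1.36 mm (segment lengthens).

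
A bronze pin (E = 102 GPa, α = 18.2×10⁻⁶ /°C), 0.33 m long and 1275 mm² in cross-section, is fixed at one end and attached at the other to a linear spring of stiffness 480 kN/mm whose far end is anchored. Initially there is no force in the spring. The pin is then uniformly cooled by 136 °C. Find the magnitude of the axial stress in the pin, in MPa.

Free thermal contraction: δ_free = αΔT L = 18.2×10⁻⁶ × 136 × 330 = 0.8168 mm.
With a force P in the spring, the elastic change of the pin is PL/(AE) and that of the spring is P/k; compatibility requires their sum to equal δ_free.
P [ L/(AE) + 1/k ] = δ_free → P [ 330/(1275×102×10³) + 1/(480×10³) ] = 0.8168.
P = 0.8168 / 4.621×10⁻⁶ = 176800 N.
σ = P/A = 176800/1275 = 138.6 MPa.

σ ≈ 139 MPa (tensile)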